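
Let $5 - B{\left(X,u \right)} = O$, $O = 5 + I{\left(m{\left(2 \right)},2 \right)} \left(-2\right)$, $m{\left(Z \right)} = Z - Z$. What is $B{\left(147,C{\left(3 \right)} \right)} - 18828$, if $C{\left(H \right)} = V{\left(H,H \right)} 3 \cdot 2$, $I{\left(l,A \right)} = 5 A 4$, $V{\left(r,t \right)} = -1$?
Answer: $-18748$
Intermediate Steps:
$m{\left(Z \right)} = 0$
$I{\left(l,A \right)} = 20 A$
$C{\left(H \right)} = -6$ ($C{\left(H \right)} = \left(-1\right) 3 \cdot 2 = \left(-3\right) 2 = -6$)
$O = -75$ ($O = 5 + 20 \cdot 2 \left(-2\right) = 5 + 40 \left(-2\right) = 5 - 80 = -75$)
$B{\left(X,u \right)} = 80$ ($B{\left(X,u \right)} = 5 - -75 = 5 + 75 = 80$)
$B{\left(147,C{\left(3 \right)} \right)} - 18828 = 80 - 18828 = -18748$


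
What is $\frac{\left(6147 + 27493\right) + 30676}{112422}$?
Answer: $\frac{32158}{56211} \approx 0.57209$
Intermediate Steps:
$\frac{\left(6147 + 27493\right) + 30676}{112422} = \left(33640 + 30676\right) \frac{1}{112422} = 64316 \cdot \frac{1}{112422} = \frac{32158}{56211}$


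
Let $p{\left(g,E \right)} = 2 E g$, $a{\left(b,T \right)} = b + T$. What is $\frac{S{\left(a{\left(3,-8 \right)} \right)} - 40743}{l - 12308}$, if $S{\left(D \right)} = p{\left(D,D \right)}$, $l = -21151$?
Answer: $\frac{40693}{33459} \approx 1.2162$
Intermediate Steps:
$a{\left(b,T \right)} = T + b$
$p{\left(g,E \right)} = 2 E g$
$S{\left(D \right)} = 2 D^{2}$ ($S{\left(D \right)} = 2 D D = 2 D^{2}$)
$\frac{S{\left(a{\left(3,-8 \right)} \right)} - 40743}{l - 12308} = \frac{2 \left(-8 + 3\right)^{2} - 40743}{-21151 - 12308} = \frac{2 \left(-5\right)^{2} - 40743}{-33459} = \left(2 \cdot 25 - 40743\right) \left(- \frac{1}{33459}\right) = \left(50 - 40743\right) \left(- \frac{1}{33459}\right) = \left(-40693\right) \left(- \frac{1}{33459}\right) = \frac{40693}{33459}$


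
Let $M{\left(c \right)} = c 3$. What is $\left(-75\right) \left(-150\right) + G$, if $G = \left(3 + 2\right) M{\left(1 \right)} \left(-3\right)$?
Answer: $11205$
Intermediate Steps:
$M{\left(c \right)} = 3 c$
$G = -45$ ($G = \left(3 + 2\right) 3 \cdot 1 \left(-3\right) = 5 \cdot 3 \left(-3\right) = 15 \left(-3\right) = -45$)
$\left(-75\right) \left(-150\right) + G = \left(-75\right) \left(-150\right) - 45 = 11250 - 45 = 11205$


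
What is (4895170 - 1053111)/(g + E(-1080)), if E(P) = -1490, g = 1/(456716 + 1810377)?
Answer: -8710305064487/3377968569 ≈ -2578.6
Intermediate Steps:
g = 1/2267093 ≈ 4.4109e-7
(4895170 - 1053111)/(g + E(-1080)) = (4895170 - 1053111)/(1/2267093 - 1490) = 3842059/(-3377968569/2267093) = 3842059*(-2267093/3377968569) = -8710305064487/3377968569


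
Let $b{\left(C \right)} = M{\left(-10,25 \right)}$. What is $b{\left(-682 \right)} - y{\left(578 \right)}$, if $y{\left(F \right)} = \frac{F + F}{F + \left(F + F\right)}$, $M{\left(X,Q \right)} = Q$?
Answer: $\frac{73}{3} \approx 24.333$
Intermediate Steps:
$b{\left(C \right)} = 25$
$y{\left(F \right)} = \frac{2}{3}$ ($y{\left(F \right)} = \frac{2 F}{F + 2 F} = \frac{2 F}{3 F} = 2 F \frac{1}{3 F} = \frac{2}{3}$)
$b{\left(-682 \right)} - y{\left(578 \right)} = 25 - \frac{2}{3} = \frac{73}{3}$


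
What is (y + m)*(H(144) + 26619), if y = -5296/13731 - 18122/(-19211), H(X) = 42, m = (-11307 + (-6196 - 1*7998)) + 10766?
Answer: -34541486546537783/87928747 ≈ -3.9284e+8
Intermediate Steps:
m = -14735 (m = (-11307 + (-6196 - 7998)) + 10766 = (-11307 - 14194) + 10766 = -25501 + 10766 = -14735)
y = 147091726/263786241 (y = -5296*1/13731 - 18122*(-1/19211) = -5296/13731 + 18122/19211 = 147091726/263786241 ≈ 0.55762)
(y + m)*(H(144) + 26619) = (147091726/263786241 - 14735)*(42 + 26619) = -3886743169409/263786241*26661 = -34541486546537783/87928747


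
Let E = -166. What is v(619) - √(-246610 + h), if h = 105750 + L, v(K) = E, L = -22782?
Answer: -166 - I*√163642 ≈ -166.0 - 404.53*I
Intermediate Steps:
v(K) = -166
h = 82968 (h = 105750 - 22782 = 82968)
v(619) - √(-246610 + h) = -166 - √(-246610 + 82968) = -166 - √(-163642) = -166 - I*√163642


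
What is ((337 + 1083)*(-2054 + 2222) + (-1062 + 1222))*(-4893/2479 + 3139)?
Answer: 1856450959360/2479 ≈ 7.4887e+8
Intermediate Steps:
((337 + 1083)*(-2054 + 2222) + (-1062 + 1222))*(-4893/2479 + 3139) = (1420*168 + 160)*(-4893*1/2479 + 3139) = (238560 + 160)*(-4893/2479 + 3139) = 238720*(7776688/2479) = 1856450959360/2479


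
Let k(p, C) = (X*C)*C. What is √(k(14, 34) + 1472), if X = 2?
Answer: 2*√946 ≈ 61.514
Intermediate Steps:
k(p, C) = 2*C² (k(p, C) = (2*C)*C = 2*C²)
√(k(14, 34) + 1472) = √(2*34² + 1472) = √(2*1156 + 1472) = √(2312 + 1472) = √3784 = 2*√946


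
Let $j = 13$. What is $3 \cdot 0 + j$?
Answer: $13$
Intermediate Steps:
$3 \cdot 0 + j = 3 \cdot 0 + 13 = 0 + 13 = 13$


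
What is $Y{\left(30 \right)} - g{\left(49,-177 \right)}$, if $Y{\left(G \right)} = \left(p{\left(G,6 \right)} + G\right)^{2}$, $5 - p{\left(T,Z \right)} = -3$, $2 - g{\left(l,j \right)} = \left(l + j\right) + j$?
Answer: $1137$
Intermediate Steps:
$g{\left(l,j \right)} = 2 - l - 2 j$ ($g{\left(l,j \right)} = 2 - \left(\left(l + j\right) + j\right) = 2 - \left(\left(j + l\right) + j\right) = 2 - \left(l + 2 j\right) = 2 - l - 2 j$)
$p{\left(T,Z \right)} = 8$ ($p{\left(T,Z \right)} = 5 - -3 = 5 + 3 = 8$)
$Y{\left(G \right)} = \left(8 + G\right)^{2}$
$Y{\left(30 \right)} - g{\left(49,-177 \right)} = \left(8 + 30\right)^{2} - \left(2 - 49 - -354\right) = 38^{2} - \left(2 - 49 + 354\right) = 1444 - 307 = 1137$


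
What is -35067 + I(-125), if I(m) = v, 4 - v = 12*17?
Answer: -35267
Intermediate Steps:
v = -200 (v = 4 - 12*17 = 4 - 1*204 = 4 - 204 = -200)
I(m) = -200
-35067 + I(-125) = -35067 - 200 = -35267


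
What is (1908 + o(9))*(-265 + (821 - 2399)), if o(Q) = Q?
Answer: -3533031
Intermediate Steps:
(1908 + o(9))*(-265 + (821 - 2399)) = (1908 + 9)*(-265 + (821 - 2399)) = 1917*(-265 - 1578) = 1917*(-1843) = -3533031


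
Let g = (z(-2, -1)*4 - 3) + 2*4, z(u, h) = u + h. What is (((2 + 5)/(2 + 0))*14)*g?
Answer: -343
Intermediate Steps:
z(u, h) = h + u
g = -7 (g = ((-1 - 2)*4 - 3) + 2*4 = (-3*4 - 3) + 8 = (-12 - 3) + 8 = -15 + 8 = -7)
(((2 + 5)/(2 + 0))*14)*g = (((2 + 5)/(2 + 0))*14)*(-7) = ((7/2)*14)*(-7) = 49*(-7) = -343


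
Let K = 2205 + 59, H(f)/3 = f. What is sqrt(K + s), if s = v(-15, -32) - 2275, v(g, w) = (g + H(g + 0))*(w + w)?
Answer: sqrt(3829) ≈ 61.879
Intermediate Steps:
H(f) = 3*f
v(g, w) = 8*g*w (v(g, w) = (g + 3*(g + 0))*(w + w) = (g + 3*g)*(2*w) = (4*g)*(2*w) = 8*g*w)
K = 2264
s = 1565 (s = 8*(-15)*(-32) - 2275 = 3840 - 2275 = 1565)
sqrt(K + s) = sqrt(2264 + 1565) = sqrt(3829)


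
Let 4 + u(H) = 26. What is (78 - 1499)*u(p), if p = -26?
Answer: -31262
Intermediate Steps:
u(H) = 22 (u(H) = -4 + 26 = 22)
(78 - 1499)*u(p) = (78 - 1499)*22 = -1421*22 = -31262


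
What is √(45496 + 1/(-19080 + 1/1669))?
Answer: √46136282913822057845/31844519 ≈ 213.30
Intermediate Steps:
√(45496 + 1/(-19080 + 1/1669)) = √(45496 + 1/(-31844519/1669)) = √(45496 - 1669/31844519) = √(1448798234755/31844519) = √46136282913822057845/31844519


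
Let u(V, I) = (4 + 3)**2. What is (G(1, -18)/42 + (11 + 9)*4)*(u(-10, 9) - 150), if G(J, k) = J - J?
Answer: -8080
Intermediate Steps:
u(V, I) = 49 (u(V, I) = 7**2 = 49)
G(J, k) = 0
(G(1, -18)/42 + (11 + 9)*4)*(u(-10, 9) - 150) = (0/42 + (11 + 9)*4)*(49 - 150) = (0*(1/42) + 20*4)*(-101) = (0 + 80)*(-101) = 80*(-101) = -8080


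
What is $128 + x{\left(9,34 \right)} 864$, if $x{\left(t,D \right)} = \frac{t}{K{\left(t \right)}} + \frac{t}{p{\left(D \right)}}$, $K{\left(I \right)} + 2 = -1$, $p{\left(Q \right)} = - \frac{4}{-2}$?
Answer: $1424$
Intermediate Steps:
$p{\left(Q \right)} = 2$ ($p{\left(Q \right)} = \left(-4\right) \left(- \frac{1}{2}\right) = 2$)
$K{\left(I \right)} = -3$ ($K{\left(I \right)} = -2 - 1 = -3$)
$x{\left(t,D \right)} = \frac{t}{6}$ ($x{\left(t,D \right)} = \frac{t}{-3} + \frac{t}{2} = t \left(- \frac{1}{3}\right) + t \frac{1}{2} = - \frac{t}{3} + \frac{t}{2} = \frac{t}{6}$)
$128 + x{\left(9,34 \right)} 864 = 128 + \frac{1}{6} \cdot 9 \cdot 864 = 128 + \frac{3}{2} \cdot 864 = 128 + 1296 = 1424$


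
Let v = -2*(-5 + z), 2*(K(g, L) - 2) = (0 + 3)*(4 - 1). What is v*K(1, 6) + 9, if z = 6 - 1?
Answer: 9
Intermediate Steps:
z = 5
K(g, L) = 13/2 (K(g, L) = 2 + ((0 + 3)*(4 - 1))/2 = 2 + (3*3)/2 = 2 + (½)*9 = 2 + 9/2 = 13/2)
v = 0 (v = -2*(-5 + 5) = -2*0 = 0)
v*K(1, 6) + 9 = 0*(13/2) + 9 = 0 + 9 = 9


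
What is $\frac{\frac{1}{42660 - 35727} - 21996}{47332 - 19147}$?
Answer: $- \frac{152498267}{195406605} \approx -0.78041$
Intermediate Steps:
$\frac{\frac{1}{42660 - 35727} - 21996}{47332 - 19147} = \frac{\frac{1}{6933} - 21996}{28185} = \left(\frac{1}{6933} - 21996\right) \frac{1}{28185} = \left(- \frac{152498267}{6933}\right) \frac{1}{28185} = - \frac{152498267}{195406605}$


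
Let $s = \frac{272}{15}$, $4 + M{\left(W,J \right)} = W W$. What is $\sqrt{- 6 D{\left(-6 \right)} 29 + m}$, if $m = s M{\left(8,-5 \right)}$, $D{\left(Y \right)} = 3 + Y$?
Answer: $\sqrt{1610} \approx 40.125$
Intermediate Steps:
$M{\left(W,J \right)} = -4 + W^{2}$ ($M{\left(W,J \right)} = -4 + W W = -4 + W^{2}$)
$s = \frac{272}{15}$ ($s = 272 \cdot \frac{1}{15} = \frac{272}{15} \approx 18.133$)
$m = 1088$ ($m = \frac{272 \left(-4 + 8^{2}\right)}{15} = \frac{272 \left(-4 + 64\right)}{15} = \frac{272}{15} \cdot 60 = 1088$)
$\sqrt{- 6 D{\left(-6 \right)} 29 + m} = \sqrt{- 6 \left(3 - 6\right) 29 + 1088} = \sqrt{\left(-6\right) \left(-3\right) 29 + 1088} = \sqrt{18 \cdot 29 + 1088} = \sqrt{522 + 1088} = \sqrt{1610}$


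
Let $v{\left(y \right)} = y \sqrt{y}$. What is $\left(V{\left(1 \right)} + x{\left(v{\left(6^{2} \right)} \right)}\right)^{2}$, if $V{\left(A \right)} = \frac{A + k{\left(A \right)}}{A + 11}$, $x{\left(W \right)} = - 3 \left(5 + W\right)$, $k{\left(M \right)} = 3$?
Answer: $\frac{3952144}{9} \approx 4.3913 \cdot 10^{5}$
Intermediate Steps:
$v{\left(y \right)} = y^{\frac{3}{2}}$
$x{\left(W \right)} = -15 - 3 W$
$V{\left(A \right)} = \frac{3 + A}{11 + A}$ ($V{\left(A \right)} = \frac{A + 3}{A + 11} = \frac{3 + A}{11 + A}$)
$\left(V{\left(1 \right)} + x{\left(v{\left(6^{2} \right)} \right)}\right)^{2} = \left(\frac{3 + 1}{11 + 1} - \left(15 + 3 \left(6^{2}\right)^{\frac{3}{2}}\right)\right)^{2} = \left(\frac{1}{12} \cdot 4 - \left(15 + 3 \cdot 36^{\frac{3}{2}}\right)\right)^{2} = \left(\frac{1}{12} \cdot 4 - 663\right)^{2} = \left(\frac{1}{3} - 663\right)^{2} = \left(- \frac{1988}{3}\right)^{2} = \frac{3952144}{9}$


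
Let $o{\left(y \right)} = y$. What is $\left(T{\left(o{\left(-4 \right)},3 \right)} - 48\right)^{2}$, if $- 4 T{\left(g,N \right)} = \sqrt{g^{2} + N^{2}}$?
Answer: $\frac{38809}{16} \approx 2425.6$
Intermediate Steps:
$T{\left(g,N \right)} = - \frac{\sqrt{N^{2} + g^{2}}}{4}$ ($T{\left(g,N \right)} = - \frac{\sqrt{g^{2} + N^{2}}}{4} = - \frac{\sqrt{N^{2} + g^{2}}}{4}$)
$\left(T{\left(o{\left(-4 \right)},3 \right)} - 48\right)^{2} = \left(- \frac{\sqrt{3^{2} + \left(-4\right)^{2}}}{4} - 48\right)^{2} = \left(- \frac{\sqrt{9 + 16}}{4} - 48\right)^{2} = \left(- \frac{\sqrt{25}}{4} - 48\right)^{2} = \left(\left(- \frac{1}{4}\right) 5 - 48\right)^{2} = \left(- \frac{5}{4} - 48\right)^{2} = \left(- \frac{197}{4}\right)^{2} = \frac{38809}{16}$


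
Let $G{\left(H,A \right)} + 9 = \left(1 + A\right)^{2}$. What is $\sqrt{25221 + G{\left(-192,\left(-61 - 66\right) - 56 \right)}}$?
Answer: $4 \sqrt{3646} \approx 241.53$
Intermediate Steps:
$G{\left(H,A \right)} = -9 + \left(1 + A\right)^{2}$
$\sqrt{25221 + G{\left(-192,\left(-61 - 66\right) - 56 \right)}} = \sqrt{25221 - \left(9 - \left(1 - 183\right)^{2}\right)} = \sqrt{25221 - \left(9 - \left(-182\right)^{2}\right)} = \sqrt{25221 + \left(-9 + 33124\right)} = \sqrt{25221 + 33115} = \sqrt{58336} = 4 \sqrt{3646}$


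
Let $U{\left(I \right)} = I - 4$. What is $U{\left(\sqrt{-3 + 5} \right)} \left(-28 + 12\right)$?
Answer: $64 - 16 \sqrt{2} \approx 41.373$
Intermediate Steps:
$U{\left(I \right)} = -4 + I$ ($U{\left(I \right)} = I - 4 = -4 + I$)
$U{\left(\sqrt{-3 + 5} \right)} \left(-28 + 12\right) = \left(-4 + \sqrt{-3 + 5}\right) \left(-28 + 12\right) = \left(-4 + \sqrt{2}\right) \left(-16\right) = 64 - 16 \sqrt{2}$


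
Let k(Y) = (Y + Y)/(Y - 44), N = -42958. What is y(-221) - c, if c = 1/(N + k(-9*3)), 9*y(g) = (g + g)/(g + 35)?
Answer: 674101471/2552819868 ≈ 0.26406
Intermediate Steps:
k(Y) = 2*Y/(-44 + Y) (k(Y) = (2*Y)/(-44 + Y) = 2*Y/(-44 + Y))
y(g) = 2*g/(9*(35 + g)) (y(g) = ((g + g)/(g + 35))/9 = ((2*g)/(35 + g))/9 = (2*g/(35 + g))/9 = 2*g/(9*(35 + g)))
c = -71/3049964 (c = 1/(-42958 + 2*(-9*3)/(-44 - 9*3)) = 1/(-42958 + 2*(-27)/(-44 - 27)) = 1/(-42958 + 2*(-27)/(-71)) = 1/(-42958 + 2*(-27)*(-1/71)) = 1/(-42958 + 54/71) = 1/(-3049964/71) = -71/3049964 ≈ -2.3279e-5)
y(-221) - c = (2/9)*(-221)/(35 - 221) - 1*(-71/3049964) = (2/9)*(-221)/(-186) + 71/3049964 = (2/9)*(-221)*(-1/186) + 71/3049964 = 221/837 + 71/3049964 = 674101471/2552819868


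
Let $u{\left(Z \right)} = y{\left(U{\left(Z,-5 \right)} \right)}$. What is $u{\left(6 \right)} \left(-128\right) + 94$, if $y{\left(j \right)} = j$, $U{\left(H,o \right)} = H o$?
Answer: $3934$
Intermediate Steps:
$u{\left(Z \right)} = - 5 Z$ ($u{\left(Z \right)} = Z \left(-5\right) = - 5 Z$)
$u{\left(6 \right)} \left(-128\right) + 94 = \left(-5\right) 6 \left(-128\right) + 94 = \left(-30\right) \left(-128\right) + 94 = 3840 + 94 = 3934$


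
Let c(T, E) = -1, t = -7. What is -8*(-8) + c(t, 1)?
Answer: 63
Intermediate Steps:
-8*(-8) + c(t, 1) = -8*(-8) - 1 = 64 - 1 = 63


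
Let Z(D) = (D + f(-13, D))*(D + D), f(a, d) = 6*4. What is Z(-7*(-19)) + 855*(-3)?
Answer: 39197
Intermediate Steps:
f(a, d) = 24
Z(D) = 2*D*(24 + D) (Z(D) = (D + 24)*(D + D) = (24 + D)*(2*D) = 2*D*(24 + D))
Z(-7*(-19)) + 855*(-3) = 2*(-7*(-19))*(24 - 7*(-19)) + 855*(-3) = 2*133*(24 + 133) - 2565 = 2*133*157 - 2565 = 41762 - 2565 = 39197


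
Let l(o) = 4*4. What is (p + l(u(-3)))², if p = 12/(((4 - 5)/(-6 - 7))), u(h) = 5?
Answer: 29584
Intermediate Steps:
l(o) = 16
p = 156 (p = 12/((-1/(-13))) = 12/((-1*(-1/13))) = 12/(1/13) = 12*13 = 156)
(p + l(u(-3)))² = (156 + 16)² = 172² = 29584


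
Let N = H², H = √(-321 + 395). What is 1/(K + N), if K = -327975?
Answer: -1/327901 ≈ -3.0497e-6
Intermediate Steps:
H = √74 ≈ 8.6023
N = 74 (N = (√74)² = 74)
1/(K + N) = 1/(-327975 + 74) = 1/(-327901) = -1/327901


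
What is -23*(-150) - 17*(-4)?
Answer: 3518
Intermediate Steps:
-23*(-150) - 17*(-4) = 3450 + 68 = 3518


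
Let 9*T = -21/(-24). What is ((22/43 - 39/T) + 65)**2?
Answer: 10206050625/90601 ≈ 1.1265e+5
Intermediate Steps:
T = 7/72 (T = (-21/(-24))/9 = (-21*(-1/24))/9 = (1/9)*(7/8) = 7/72 ≈ 0.097222)
((22/43 - 39/T) + 65)**2 = ((22/43 - 39/7/72) + 65)**2 = ((22*(1/43) - 39*72/7) + 65)**2 = ((22/43 - 2808/7) + 65)**2 = (-120590/301 + 65)**2 = (-101025/301)**2 = 10206050625/90601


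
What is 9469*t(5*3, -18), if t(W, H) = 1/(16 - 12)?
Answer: 9469/4 ≈ 2367.3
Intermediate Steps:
t(W, H) = ¼ (t(W, H) = 1/4 = ¼)
9469*t(5*3, -18) = 9469*(¼) = 9469/4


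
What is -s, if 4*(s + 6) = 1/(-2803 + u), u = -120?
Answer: 70153/11692 ≈ 6.0001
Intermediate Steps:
s = -70153/11692 (s = -6 + 1/(4*(-2803 - 120)) = -6 + (1/4)/(-2923) = -6 + (1/4)*(-1/2923) = -6 - 1/11692 = -70153/11692 ≈ -6.0001)
-s = -1*(-70153/11692) = 70153/11692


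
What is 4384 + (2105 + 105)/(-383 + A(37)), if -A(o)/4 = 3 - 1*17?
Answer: 1431358/327 ≈ 4377.2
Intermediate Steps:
A(o) = 56 (A(o) = -4*(3 - 1*17) = -4*(3 - 17) = -4*(-14) = 56)
4384 + (2105 + 105)/(-383 + A(37)) = 4384 + (2105 + 105)/(-383 + 56) = 4384 + 2210/(-327) = 4384 + 2210*(-1/327) = 4384 - 2210/327 = 1431358/327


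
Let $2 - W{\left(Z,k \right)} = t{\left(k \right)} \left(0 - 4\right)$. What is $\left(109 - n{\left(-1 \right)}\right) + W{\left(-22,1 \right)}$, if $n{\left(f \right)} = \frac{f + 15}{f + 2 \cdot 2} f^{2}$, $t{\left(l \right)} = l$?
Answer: $\frac{331}{3} \approx 110.33$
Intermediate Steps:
$W{\left(Z,k \right)} = 2 + 4 k$ ($W{\left(Z,k \right)} = 2 - k \left(0 - 4\right) = 2 - k \left(-4\right) = 2 - - 4 k = 2 + 4 k$)
$n{\left(f \right)} = \frac{f^{2} \left(15 + f\right)}{4 + f}$ ($n{\left(f \right)} = \frac{15 + f}{f + 4} f^{2} = \frac{15 + f}{4 + f} f^{2} = \frac{f^{2} \left(15 + f\right)}{4 + f}$)
$\left(109 - n{\left(-1 \right)}\right) + W{\left(-22,1 \right)} = \left(109 - \frac{\left(-1\right)^{2} \left(15 - 1\right)}{4 - 1}\right) + \left(2 + 4 \cdot 1\right) = \left(109 - 1 \cdot \frac{1}{3} \cdot 14\right) + \left(2 + 4\right) = \left(109 - 1 \cdot \frac{1}{3} \cdot 14\right) + 6 = \left(109 - \frac{14}{3}\right) + 6 = \frac{313}{3} + 6 = \frac{331}{3}$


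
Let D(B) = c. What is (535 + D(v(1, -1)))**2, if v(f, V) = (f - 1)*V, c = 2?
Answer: 288369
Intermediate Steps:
v(f, V) = V*(-1 + f) (v(f, V) = (-1 + f)*V = V*(-1 + f))
D(B) = 2
(535 + D(v(1, -1)))**2 = (535 + 2)**2 = 537**2 = 288369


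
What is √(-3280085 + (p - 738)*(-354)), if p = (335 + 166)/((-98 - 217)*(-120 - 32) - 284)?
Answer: I*√1709702494028978/23798 ≈ 1737.5*I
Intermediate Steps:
p = 501/47596 (p = 501/(-315*(-152) - 284) = 501/(47880 - 284) = 501/47596 ≈ 0.010526)
√(-3280085 + (p - 738)*(-354)) = √(-3280085 + (501/47596 - 738)*(-354)) = √(-3280085 - 35125347/47596*(-354)) = √(-3280085 + 6217186419/23798) = √(-71842276411/23798) = I*√1709702494028978/23798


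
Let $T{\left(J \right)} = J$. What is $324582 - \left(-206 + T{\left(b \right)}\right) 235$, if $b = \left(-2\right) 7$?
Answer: $376282$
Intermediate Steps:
$b = -14$
$324582 - \left(-206 + T{\left(b \right)}\right) 235 = 324582 - \left(-206 - 14\right) 235 = 324582 - \left(-220\right) 235 = 324582 - -51700 = 324582 + 51700 = 376282$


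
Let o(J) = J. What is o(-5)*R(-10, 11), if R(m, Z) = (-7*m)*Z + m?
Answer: -3800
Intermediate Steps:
R(m, Z) = m - 7*Z*m (R(m, Z) = -7*Z*m + m = m - 7*Z*m)
o(-5)*R(-10, 11) = -(-50)*(1 - 7*11) = -(-50)*(1 - 77) = -(-50)*(-76) = -5*760 = -3800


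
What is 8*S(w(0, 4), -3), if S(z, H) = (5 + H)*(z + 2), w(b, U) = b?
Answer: 32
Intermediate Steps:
S(z, H) = (2 + z)*(5 + H) (S(z, H) = (5 + H)*(2 + z) = (2 + z)*(5 + H))
8*S(w(0, 4), -3) = 8*(10 + 2*(-3) + 5*0 - 3*0) = 8*(10 - 6 + 0 + 0) = 8*4 = 32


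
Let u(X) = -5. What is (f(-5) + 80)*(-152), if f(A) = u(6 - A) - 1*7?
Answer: -10336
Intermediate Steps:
f(A) = -12 (f(A) = -5 - 1*7 = -5 - 7 = -12)
(f(-5) + 80)*(-152) = (-12 + 80)*(-152) = 68*(-152) = -10336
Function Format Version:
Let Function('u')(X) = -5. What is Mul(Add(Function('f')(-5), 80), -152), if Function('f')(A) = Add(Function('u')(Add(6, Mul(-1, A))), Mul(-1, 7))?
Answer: -10336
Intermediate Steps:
Function('f')(A) = -12 (Function('f')(A) = Add(-5, Mul(-1, 7)) = Add(-5, -7) = -12)
Mul(Add(Function('f')(-5), 80), -152) = Mul(Add(-12, 80), -152) = Mul(68, -152) = -10336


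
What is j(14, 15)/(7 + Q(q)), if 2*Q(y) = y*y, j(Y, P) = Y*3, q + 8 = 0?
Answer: 14/13 ≈ 1.0769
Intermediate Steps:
q = -8 (q = -8 + 0 = -8)
j(Y, P) = 3*Y
Q(y) = y²/2 (Q(y) = (y*y)/2 = y²/2)
j(14, 15)/(7 + Q(q)) = (3*14)/(7 + (½)*(-8)²) = 42/(7 + (½)*64) = 42/(7 + 32) = 42/39 = 42*(1/39) = 14/13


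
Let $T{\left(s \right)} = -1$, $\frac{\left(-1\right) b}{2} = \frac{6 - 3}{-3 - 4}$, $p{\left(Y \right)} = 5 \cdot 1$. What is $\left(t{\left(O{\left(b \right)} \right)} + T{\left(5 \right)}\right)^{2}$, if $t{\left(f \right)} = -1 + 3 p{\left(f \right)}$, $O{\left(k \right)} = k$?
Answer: $169$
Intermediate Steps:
$p{\left(Y \right)} = 5$
$b = \frac{6}{7}$ ($b = - 2 \frac{6 - 3}{-3 - 4} = - 2 \frac{3}{-7} = - 2 \cdot 3 \left(- \frac{1}{7}\right) = \left(-2\right) \left(- \frac{3}{7}\right) = \frac{6}{7} \approx 0.85714$)
$t{\left(f \right)} = 14$ ($t{\left(f \right)} = -1 + 3 \cdot 5 = -1 + 15 = 14$)
$\left(t{\left(O{\left(b \right)} \right)} + T{\left(5 \right)}\right)^{2} = \left(14 - 1\right)^{2} = 13^{2} = 169$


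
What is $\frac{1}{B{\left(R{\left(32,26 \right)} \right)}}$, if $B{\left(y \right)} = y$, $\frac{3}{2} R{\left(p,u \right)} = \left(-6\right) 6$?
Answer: $- \frac{1}{24} \approx -0.041667$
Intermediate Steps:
$R{\left(p,u \right)} = -24$ ($R{\left(p,u \right)} = \frac{2 \left(\left(-6\right) 6\right)}{3} = \frac{2}{3} \left(-36\right) = -24$)
$\frac{1}{B{\left(R{\left(32,26 \right)} \right)}} = \frac{1}{-24} = - \frac{1}{24}$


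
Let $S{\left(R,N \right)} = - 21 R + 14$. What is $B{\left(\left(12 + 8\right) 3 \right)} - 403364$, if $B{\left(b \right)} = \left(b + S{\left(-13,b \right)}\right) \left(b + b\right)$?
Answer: $-361724$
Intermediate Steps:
$S{\left(R,N \right)} = 14 - 21 R$
$B{\left(b \right)} = 2 b \left(287 + b\right)$ ($B{\left(b \right)} = \left(b + \left(14 - -273\right)\right) \left(b + b\right) = \left(b + \left(14 + 273\right)\right) 2 b = \left(b + 287\right) 2 b = \left(287 + b\right) 2 b = 2 b \left(287 + b\right)$)
$B{\left(\left(12 + 8\right) 3 \right)} - 403364 = 2 \left(12 + 8\right) 3 \left(287 + \left(12 + 8\right) 3\right) - 403364 = 2 \cdot 20 \cdot 3 \left(287 + 20 \cdot 3\right) - 403364 = 2 \cdot 60 \left(287 + 60\right) - 403364 = 2 \cdot 60 \cdot 347 - 403364 = 41640 - 403364 = -361724$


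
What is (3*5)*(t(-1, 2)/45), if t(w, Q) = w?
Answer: -⅓ ≈ -0.33333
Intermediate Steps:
(3*5)*(t(-1, 2)/45) = (3*5)*(-1/45) = 15*(-1*1/45) = 15*(-1/45) = -⅓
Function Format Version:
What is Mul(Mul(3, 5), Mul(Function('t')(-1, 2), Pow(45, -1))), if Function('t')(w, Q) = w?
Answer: Rational(-1, 3) ≈ -0.33333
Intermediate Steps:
Mul(Mul(3, 5), Mul(Function('t')(-1, 2), Pow(45, -1))) = Mul(Mul(3, 5), Mul(-1, Pow(45, -1))) = Mul(15, Mul(-1, Rational(1, 45))) = Mul(15, Rational(-1, 45)) = Rational(-1, 3)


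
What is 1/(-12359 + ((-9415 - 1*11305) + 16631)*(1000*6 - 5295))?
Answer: -1/2895104 ≈ -3.4541e-7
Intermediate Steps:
1/(-12359 + ((-9415 - 1*11305) + 16631)*(1000*6 - 5295)) = 1/(-12359 + ((-9415 - 11305) + 16631)*(6000 - 5295)) = 1/(-12359 + (-20720 + 16631)*705) = 1/(-12359 - 4089*705) = 1/(-12359 - 2882745) = 1/(-2895104) = -1/2895104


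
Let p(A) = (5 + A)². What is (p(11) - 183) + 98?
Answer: 171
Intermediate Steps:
(p(11) - 183) + 98 = ((5 + 11)² - 183) + 98 = (16² - 183) + 98 = (256 - 183) + 98 = 73 + 98 = 171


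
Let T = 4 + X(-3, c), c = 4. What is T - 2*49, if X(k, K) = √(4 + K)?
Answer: -94 + 2*√2 ≈ -91.172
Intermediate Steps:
T = 4 + 2*√2 (T = 4 + √(4 + 4) = 4 + √8 = 4 + 2*√2 ≈ 6.8284)
T - 2*49 = (4 + 2*√2) - 2*49 = (4 + 2*√2) - 98 = -94 + 2*√2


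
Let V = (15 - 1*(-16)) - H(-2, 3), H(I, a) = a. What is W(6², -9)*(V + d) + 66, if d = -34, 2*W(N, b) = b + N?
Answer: -15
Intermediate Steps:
W(N, b) = N/2 + b/2 (W(N, b) = (b + N)/2 = (N + b)/2 = N/2 + b/2)
V = 28 (V = (15 - 1*(-16)) - 1*3 = (15 + 16) - 3 = 31 - 3 = 28)
W(6², -9)*(V + d) + 66 = ((½)*6² + (½)*(-9))*(28 - 34) + 66 = ((½)*36 - 9/2)*(-6) + 66 = (18 - 9/2)*(-6) + 66 = (27/2)*(-6) + 66 = -81 + 66 = -15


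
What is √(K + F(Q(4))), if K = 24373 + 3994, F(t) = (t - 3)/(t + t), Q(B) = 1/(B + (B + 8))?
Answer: √113374/2 ≈ 168.36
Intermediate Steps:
Q(B) = 1/(8 + 2*B) (Q(B) = 1/(B + (8 + B)) = 1/(8 + 2*B))
F(t) = (-3 + t)/(2*t) (F(t) = (-3 + t)/((2*t)) = (-3 + t)*(1/(2*t)) = (-3 + t)/(2*t))
K = 28367
√(K + F(Q(4))) = √(28367 + (-3 + 1/(2*(4 + 4)))/(2*((1/(2*(4 + 4)))))) = √(28367 + (-3 + (½)/8)/(2*(((½)/8)))) = √(28367 + (-3 + (½)*(⅛))/(2*(((½)*(⅛))))) = √(28367 + (-3 + 1/16)/(2*(1/16))) = √(28367 + (½)*16*(-47/16)) = √(28367 - 47/2) = √(56687/2) = √113374/2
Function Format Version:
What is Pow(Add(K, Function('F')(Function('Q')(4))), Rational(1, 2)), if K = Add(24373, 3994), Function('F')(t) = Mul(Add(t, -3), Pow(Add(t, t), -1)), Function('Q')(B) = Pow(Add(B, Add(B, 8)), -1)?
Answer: Mul(Rational(1, 2), Pow(113374, Rational(1, 2))) ≈ 168.36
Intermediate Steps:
Function('Q')(B) = Pow(Add(8, Mul(2, B)), -1) (Function('Q')(B) = Pow(Add(B, Add(8, B)), -1) = Pow(Add(8, Mul(2, B)), -1))
Function('F')(t) = Mul(Rational(1, 2), Pow(t, -1), Add(-3, t)) (Function('F')(t) = Mul(Add(-3, t), Pow(Mul(2, t), -1)) = Mul(Add(-3, t), Mul(Rational(1, 2), Pow(t, -1))) = Mul(Rational(1, 2), Pow(t, -1), Add(-3, t)))
K = 28367
Pow(Add(K, Function('F')(Function('Q')(4))), Rational(1, 2)) = Pow(Add(28367, Mul(Rational(1, 2), Pow(Mul(Rational(1, 2), Pow(Add(4, 4), -1)), -1), Add(-3, Mul(Rational(1, 2), Pow(Add(4, 4), -1))))), Rational(1, 2)) = Pow(Add(28367, Mul(Rational(1, 2), Pow(Mul(Rational(1, 2), Pow(8, -1)), -1), Add(-3, Mul(Rational(1, 2), Pow(8, -1))))), Rational(1, 2)) = Pow(Add(28367, Mul(Rational(1, 2), Pow(Mul(Rational(1, 2), Rational(1, 8)), -1), Add(-3, Mul(Rational(1, 2), Rational(1, 8))))), Rational(1, 2)) = Pow(Add(28367, Mul(Rational(1, 2), Pow(Rational(1, 16), -1), Add(-3, Rational(1, 16)))), Rational(1, 2)) = Pow(Add(28367, Mul(Rational(1, 2), 16, Rational(-47, 16))), Rational(1, 2)) = Pow(Add(28367, Rational(-47, 2)), Rational(1, 2)) = Pow(Rational(56687, 2), Rational(1, 2)) = Mul(Rational(1, 2), Pow(113374, Rational(1, 2)))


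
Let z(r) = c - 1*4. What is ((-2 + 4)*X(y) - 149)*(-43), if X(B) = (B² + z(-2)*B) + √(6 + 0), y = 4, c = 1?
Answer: 6063 - 86*√6 ≈ 5852.3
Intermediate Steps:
z(r) = -3 (z(r) = 1 - 1*4 = 1 - 4 = -3)
X(B) = √6 + B² - 3*B (X(B) = (B² - 3*B) + √(6 + 0) = (B² - 3*B) + √6 = √6 + B² - 3*B)
((-2 + 4)*X(y) - 149)*(-43) = ((-2 + 4)*(√6 + 4² - 3*4) - 149)*(-43) = (2*(√6 + 16 - 12) - 149)*(-43) = (2*(4 + √6) - 149)*(-43) = ((8 + 2*√6) - 149)*(-43) = (-141 + 2*√6)*(-43) = 6063 - 86*√6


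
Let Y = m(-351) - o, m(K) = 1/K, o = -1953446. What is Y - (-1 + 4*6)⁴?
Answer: 587435354/351 ≈ 1.6736e+6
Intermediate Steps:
Y = 685659545/351 (Y = 1/(-351) - 1*(-1953446) = -1/351 + 1953446 = 685659545/351 ≈ 1.9534e+6)
Y - (-1 + 4*6)⁴ = 685659545/351 - (-1 + 4*6)⁴ = 685659545/351 - (-1 + 24)⁴ = 685659545/351 - 1*23⁴ = 685659545/351 - 1*279841 = 685659545/351 - 279841 = 587435354/351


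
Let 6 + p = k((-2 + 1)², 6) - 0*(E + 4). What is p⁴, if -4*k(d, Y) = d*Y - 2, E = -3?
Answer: 2401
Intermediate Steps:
k(d, Y) = ½ - Y*d/4 (k(d, Y) = -(d*Y - 2)/4 = -(Y*d - 2)/4 = -(-2 + Y*d)/4 = ½ - Y*d/4)
p = -7 (p = -6 + ((½ - ¼*6*(-2 + 1)²) - 0*(-3 + 4)) = -6 + ((½ - ¼*6*(-1)²) - 0) = -6 + ((½ - ¼*6*1) - 1*0) = -6 + ((½ - 3/2) + 0) = -6 + (-1 + 0) = -6 - 1 = -7)
p⁴ = (-7)⁴ = 2401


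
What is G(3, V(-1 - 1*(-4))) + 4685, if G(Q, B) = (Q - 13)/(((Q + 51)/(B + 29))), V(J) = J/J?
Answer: 42115/9 ≈ 4679.4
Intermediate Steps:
V(J) = 1
G(Q, B) = (-13 + Q)*(29 + B)/(51 + Q) (G(Q, B) = (-13 + Q)/(((51 + Q)/(29 + B))) = (-13 + Q)*((29 + B)/(51 + Q)) = (-13 + Q)*(29 + B)/(51 + Q))
G(3, V(-1 - 1*(-4))) + 4685 = (-377 - 13*1 + 29*3 + 1*3)/(51 + 3) + 4685 = (-377 - 13 + 87 + 3)/54 + 4685 = (1/54)*(-300) + 4685 = -50/9 + 4685 = 42115/9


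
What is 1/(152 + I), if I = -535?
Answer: -1/383 ≈ -0.0026110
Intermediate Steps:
1/(152 + I) = 1/(152 - 535) = 1/(-383) = -1/383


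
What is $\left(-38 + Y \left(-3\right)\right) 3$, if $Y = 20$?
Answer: $-294$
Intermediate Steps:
$\left(-38 + Y \left(-3\right)\right) 3 = \left(-38 + 20 \left(-3\right)\right) 3 = \left(-38 - 60\right) 3 = \left(-98\right) 3 = -294$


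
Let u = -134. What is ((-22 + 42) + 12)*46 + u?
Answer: 1338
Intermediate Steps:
((-22 + 42) + 12)*46 + u = ((-22 + 42) + 12)*46 - 134 = (20 + 12)*46 - 134 = 32*46 - 134 = 1472 - 134 = 1338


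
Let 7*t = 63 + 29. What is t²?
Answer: 8464/49 ≈ 172.73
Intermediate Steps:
t = 92/7 (t = (63 + 29)/7 = (⅐)*92 = 92/7 ≈ 13.143)
t² = (92/7)² = 8464/49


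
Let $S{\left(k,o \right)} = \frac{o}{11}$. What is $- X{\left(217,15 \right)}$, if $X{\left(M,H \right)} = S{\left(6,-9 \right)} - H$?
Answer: $\frac{174}{11} \approx 15.818$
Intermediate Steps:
$S{\left(k,o \right)} = \frac{o}{11}$ ($S{\left(k,o \right)} = o \frac{1}{11} = \frac{o}{11}$)
$X{\left(M,H \right)} = - \frac{9}{11} - H$ ($X{\left(M,H \right)} = \frac{1}{11} \left(-9\right) - H = - \frac{9}{11} - H$)
$- X{\left(217,15 \right)} = - (- \frac{9}{11} - 15) = \left(-1\right) \left(- \frac{174}{11}\right) = \frac{174}{11}$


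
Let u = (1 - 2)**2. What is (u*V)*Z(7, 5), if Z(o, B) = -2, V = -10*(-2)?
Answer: -40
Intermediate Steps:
V = 20
u = 1 (u = (-1)**2 = 1)
(u*V)*Z(7, 5) = (1*20)*(-2) = 20*(-2) = -40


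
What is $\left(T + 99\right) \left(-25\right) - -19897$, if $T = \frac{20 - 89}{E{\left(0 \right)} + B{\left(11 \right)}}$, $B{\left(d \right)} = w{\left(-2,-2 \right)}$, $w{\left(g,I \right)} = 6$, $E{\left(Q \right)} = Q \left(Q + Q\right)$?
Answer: $\frac{35419}{2} \approx 17710.0$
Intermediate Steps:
$E{\left(Q \right)} = 2 Q^{2}$ ($E{\left(Q \right)} = Q 2 Q = 2 Q^{2}$)
$B{\left(d \right)} = 6$
$T = - \frac{23}{2}$ ($T = \frac{20 - 89}{2 \cdot 0^{2} + 6} = - \frac{69}{2 \cdot 0 + 6} = - \frac{69}{0 + 6} = - \frac{69}{6} = \left(-69\right) \frac{1}{6} = - \frac{23}{2} \approx -11.5$)
$\left(T + 99\right) \left(-25\right) - -19897 = \left(- \frac{23}{2} + 99\right) \left(-25\right) - -19897 = \frac{175}{2} \left(-25\right) + 19897 = - \frac{4375}{2} + 19897 = \frac{35419}{2}$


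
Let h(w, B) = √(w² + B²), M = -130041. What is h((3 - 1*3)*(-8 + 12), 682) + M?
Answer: -129359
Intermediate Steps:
h(w, B) = √(B² + w²)
h((3 - 1*3)*(-8 + 12), 682) + M = √(682² + ((3 - 1*3)*(-8 + 12))²) - 130041 = √(465124 + ((3 - 3)*4)²) - 130041 = √(465124 + (0*4)²) - 130041 = √(465124 + 0²) - 130041 = √(465124 + 0) - 130041 = √465124 - 130041 = 682 - 130041 = -129359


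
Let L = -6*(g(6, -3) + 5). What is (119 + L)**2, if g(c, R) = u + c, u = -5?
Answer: 6889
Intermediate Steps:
g(c, R) = -5 + c
L = -36 (L = -6*((-5 + 6) + 5) = -6*(1 + 5) = -6*6 = -36)
(119 + L)**2 = (119 - 36)**2 = 83**2 = 6889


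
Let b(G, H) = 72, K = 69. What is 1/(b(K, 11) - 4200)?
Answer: -1/4128 ≈ -0.00024225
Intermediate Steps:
1/(b(K, 11) - 4200) = 1/(72 - 4200) = 1/(-4128) = -1/4128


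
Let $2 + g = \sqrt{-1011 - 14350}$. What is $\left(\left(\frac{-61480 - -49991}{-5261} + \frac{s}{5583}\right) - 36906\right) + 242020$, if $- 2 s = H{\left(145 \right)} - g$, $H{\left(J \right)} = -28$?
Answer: $\frac{6024706053062}{29372163} + \frac{i \sqrt{15361}}{11166} \approx 2.0512 \cdot 10^{5} + 0.0111 i$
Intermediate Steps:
$g = -2 + i \sqrt{15361}$ ($g = -2 + \sqrt{-1011 - 14350} = -2 + \sqrt{-15361} = -2 + i \sqrt{15361} \approx -2.0 + 123.94 i$)
$s = 13 + \frac{i \sqrt{15361}}{2}$ ($s = - \frac{-28 - \left(-2 + i \sqrt{15361}\right)}{2} = - \frac{-28 + \left(2 - i \sqrt{15361}\right)}{2} = - \frac{-26 - i \sqrt{15361}}{2} = 13 + \frac{i \sqrt{15361}}{2} \approx 13.0 + 61.97 i$)
$\left(\left(\frac{-61480 - -49991}{-5261} + \frac{s}{5583}\right) - 36906\right) + 242020 = \left(\left(\frac{-61480 - -49991}{-5261} + \frac{13 + \frac{i \sqrt{15361}}{2}}{5583}\right) - 36906\right) + 242020 = \left(\left(\left(-61480 + 49991\right) \left(- \frac{1}{5261}\right) + \left(13 + \frac{i \sqrt{15361}}{2}\right) \frac{1}{5583}\right) - 36906\right) + 242020 = \left(\left(\left(-11489\right) \left(- \frac{1}{5261}\right) + \left(\frac{13}{5583} + \frac{i \sqrt{15361}}{11166}\right)\right) - 36906\right) + 242020 = \left(\left(\frac{11489}{5261} + \left(\frac{13}{5583} + \frac{i \sqrt{15361}}{11166}\right)\right) - 36906\right) + 242020 = \left(\left(\frac{64211480}{29372163} + \frac{i \sqrt{15361}}{11166}\right) - 36906\right) + 242020 = \left(- \frac{1083944836198}{29372163} + \frac{i \sqrt{15361}}{11166}\right) + 242020 = \frac{6024706053062}{29372163} + \frac{i \sqrt{15361}}{11166}$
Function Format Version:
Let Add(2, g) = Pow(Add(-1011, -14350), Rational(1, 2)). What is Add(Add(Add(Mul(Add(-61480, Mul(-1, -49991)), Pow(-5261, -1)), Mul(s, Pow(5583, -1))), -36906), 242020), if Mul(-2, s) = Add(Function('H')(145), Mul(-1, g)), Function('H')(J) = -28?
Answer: Add(Rational(6024706053062, 29372163), Mul(Rational(1, 11166), I, Pow(15361, Rational(1, 2)))) ≈ Add(2.0512e+5, Mul(0.011100, I))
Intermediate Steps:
g = Add(-2, Mul(I, Pow(15361, Rational(1, 2)))) (g = Add(-2, Pow(Add(-1011, -14350), Rational(1, 2))) = Add(-2, Pow(-15361, Rational(1, 2))) = Add(-2, Mul(I, Pow(15361, Rational(1, 2)))) ≈ Add(-2.0000, Mul(123.94, I)))
s = Add(13, Mul(Rational(1, 2), I, Pow(15361, Rational(1, 2)))) (s = Mul(Rational(-1, 2), Add(-28, Mul(-1, Add(-2, Mul(I, Pow(15361, Rational(1, 2))))))) = Mul(Rational(-1, 2), Add(-28, Add(2, Mul(-1, I, Pow(15361, Rational(1, 2)))))) = Mul(Rational(-1, 2), Add(-26, Mul(-1, I, Pow(15361, Rational(1, 2))))) = Add(13, Mul(Rational(1, 2), I, Pow(15361, Rational(1, 2)))) ≈ Add(13.000, Mul(61.970, I)))
Add(Add(Add(Mul(Add(-61480, Mul(-1, -49991)), Pow(-5261, -1)), Mul(s, Pow(5583, -1))), -36906), 242020) = Add(Add(Add(Mul(Add(-61480, Mul(-1, -49991)), Pow(-5261, -1)), Mul(Add(13, Mul(Rational(1, 2), I, Pow(15361, Rational(1, 2)))), Pow(5583, -1))), -36906), 242020) = Add(Add(Add(Mul(Add(-61480, 49991), Rational(-1, 5261)), Mul(Add(13, Mul(Rational(1, 2), I, Pow(15361, Rational(1, 2)))), Rational(1, 5583))), -36906), 242020) = Add(Add(Add(Mul(-11489, Rational(-1, 5261)), Add(Rational(13, 5583), Mul(Rational(1, 11166), I, Pow(15361, Rational(1, 2))))), -36906), 242020) = Add(Add(Add(Rational(11489, 5261), Add(Rational(13, 5583), Mul(Rational(1, 11166), I, Pow(15361, Rational(1, 2))))), -36906), 242020) = Add(Add(Add(Rational(64211480, 29372163), Mul(Rational(1, 11166), I, Pow(15361, Rational(1, 2)))), -36906), 242020) = Add(Add(Rational(-1083944836198, 29372163), Mul(Rational(1, 11166), I, Pow(15361, Rational(1, 2)))), 242020) = Add(Rational(6024706053062, 29372163), Mul(Rational(1, 11166), I, Pow(15361, Rational(1, 2))))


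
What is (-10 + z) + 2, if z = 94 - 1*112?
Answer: -26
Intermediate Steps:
z = -18 (z = 94 - 112 = -18)
(-10 + z) + 2 = (-10 - 18) + 2 = -28 + 2 = -26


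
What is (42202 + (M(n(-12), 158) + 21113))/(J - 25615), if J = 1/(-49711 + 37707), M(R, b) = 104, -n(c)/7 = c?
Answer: -761281676/307482461 ≈ -2.4759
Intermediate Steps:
n(c) = -7*c
J = -1/12004 (J = 1/(-12004) = -1/12004 ≈ -8.3306e-5)
(42202 + (M(n(-12), 158) + 21113))/(J - 25615) = (42202 + (104 + 21113))/(-1/12004 - 25615) = (42202 + 21217)/(-307482461/12004) = 63419*(-12004/307482461) = -761281676/307482461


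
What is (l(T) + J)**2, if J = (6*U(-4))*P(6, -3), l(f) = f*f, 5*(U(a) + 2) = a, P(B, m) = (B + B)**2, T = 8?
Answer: 138674176/25 ≈ 5.5470e+6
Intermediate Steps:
P(B, m) = 4*B**2 (P(B, m) = (2*B)**2 = 4*B**2)
U(a) = -2 + a/5
l(f) = f**2
J = -12096/5 (J = (6*(-2 + (1/5)*(-4)))*(4*6**2) = (6*(-2 - 4/5))*(4*36) = (6*(-14/5))*144 = -84/5*144 = -12096/5 ≈ -2419.2)
(l(T) + J)**2 = (8**2 - 12096/5)**2 = (64 - 12096/5)**2 = (-11776/5)**2 = 138674176/25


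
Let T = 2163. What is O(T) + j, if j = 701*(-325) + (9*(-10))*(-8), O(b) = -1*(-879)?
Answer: -226226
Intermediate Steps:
O(b) = 879
j = -227105 (j = -227825 - 90*(-8) = -227825 + 720 = -227105)
O(T) + j = 879 - 227105 = -226226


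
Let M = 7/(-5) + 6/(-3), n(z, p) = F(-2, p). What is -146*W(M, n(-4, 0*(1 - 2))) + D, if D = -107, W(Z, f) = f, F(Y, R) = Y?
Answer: 185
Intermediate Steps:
n(z, p) = -2
M = -17/5 (M = 7*(-1/5) + 6*(-1/3) = -7/5 - 2 = -17/5 ≈ -3.4000)
-146*W(M, n(-4, 0*(1 - 2))) + D = -146*(-2) - 107 = 292 - 107 = 185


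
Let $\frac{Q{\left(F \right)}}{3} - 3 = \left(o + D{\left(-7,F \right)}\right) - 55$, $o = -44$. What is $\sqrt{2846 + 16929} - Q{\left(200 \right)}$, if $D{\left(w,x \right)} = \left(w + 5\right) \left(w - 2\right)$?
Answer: $234 + 5 \sqrt{791} \approx 374.62$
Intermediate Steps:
$D{\left(w,x \right)} = \left(-2 + w\right) \left(5 + w\right)$ ($D{\left(w,x \right)} = \left(5 + w\right) \left(-2 + w\right) = \left(-2 + w\right) \left(5 + w\right)$)
$Q{\left(F \right)} = -234$ ($Q{\left(F \right)} = 9 + 3 \left(\left(-44 + \left(-10 + \left(-7\right)^{2} + 3 \left(-7\right)\right)\right) - 55\right) = 9 + 3 \left(\left(-44 - -18\right) - 55\right) = 9 + 3 \left(\left(-44 + 18\right) - 55\right) = 9 + 3 \left(-26 - 55\right) = 9 + 3 \left(-81\right) = 9 - 243 = -234$)
$\sqrt{2846 + 16929} - Q{\left(200 \right)} = \sqrt{2846 + 16929} - -234 = \sqrt{19775} + 234 = 5 \sqrt{791} + 234 = 234 + 5 \sqrt{791}$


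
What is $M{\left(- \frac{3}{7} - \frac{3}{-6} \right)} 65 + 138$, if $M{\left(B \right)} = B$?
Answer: $\frac{1997}{14} \approx 142.64$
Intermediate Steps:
$M{\left(- \frac{3}{7} - \frac{3}{-6} \right)} 65 + 138 = \left(- \frac{3}{7} - \frac{3}{-6}\right) 65 + 138 = \left(\left(-3\right) \frac{1}{7} - - \frac{1}{2}\right) 65 + 138 = \left(- \frac{3}{7} + \frac{1}{2}\right) 65 + 138 = \frac{1}{14} \cdot 65 + 138 = \frac{65}{14} + 138 = \frac{1997}{14}$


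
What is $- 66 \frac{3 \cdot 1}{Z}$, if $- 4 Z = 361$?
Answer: $\frac{792}{361} \approx 2.1939$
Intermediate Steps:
$Z = - \frac{361}{4}$ ($Z = \left(- \frac{1}{4}\right) 361 = - \frac{361}{4} \approx -90.25$)
$- 66 \frac{3 \cdot 1}{Z} = - 66 \frac{3 \cdot 1}{- \frac{361}{4}} = - 66 \cdot 3 \left(- \frac{4}{361}\right) = \left(-66\right) \left(- \frac{12}{361}\right) = \frac{792}{361}$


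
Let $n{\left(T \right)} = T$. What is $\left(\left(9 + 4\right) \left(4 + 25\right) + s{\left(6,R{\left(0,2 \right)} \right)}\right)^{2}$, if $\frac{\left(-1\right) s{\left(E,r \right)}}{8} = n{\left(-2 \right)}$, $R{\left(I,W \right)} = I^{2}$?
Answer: $154449$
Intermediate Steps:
$s{\left(E,r \right)} = 16$ ($s{\left(E,r \right)} = \left(-8\right) \left(-2\right) = 16$)
$\left(\left(9 + 4\right) \left(4 + 25\right) + s{\left(6,R{\left(0,2 \right)} \right)}\right)^{2} = \left(\left(9 + 4\right) \left(4 + 25\right) + 16\right)^{2} = \left(13 \cdot 29 + 16\right)^{2} = \left(377 + 16\right)^{2} = 393^{2} = 154449$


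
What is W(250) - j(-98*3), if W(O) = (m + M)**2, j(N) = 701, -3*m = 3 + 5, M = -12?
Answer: -4373/9 ≈ -485.89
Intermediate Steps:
m = -8/3 (m = -(3 + 5)/3 = -1/3*8 = -8/3 ≈ -2.6667)
W(O) = 1936/9 (W(O) = (-8/3 - 12)**2 = (-44/3)**2 = 1936/9)
W(250) - j(-98*3) = 1936/9 - 1*701 = 1936/9 - 701 = -4373/9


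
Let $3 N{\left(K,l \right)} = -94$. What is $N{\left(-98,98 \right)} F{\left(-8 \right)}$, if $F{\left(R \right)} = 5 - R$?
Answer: $- \frac{1222}{3} \approx -407.33$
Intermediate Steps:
$N{\left(K,l \right)} = - \frac{94}{3}$ ($N{\left(K,l \right)} = \frac{1}{3} \left(-94\right) = - \frac{94}{3}$)
$N{\left(-98,98 \right)} F{\left(-8 \right)} = - \frac{94 \left(5 - -8\right)}{3} = - \frac{94 \left(5 + 8\right)}{3} = \left(- \frac{94}{3}\right) 13 = - \frac{1222}{3}$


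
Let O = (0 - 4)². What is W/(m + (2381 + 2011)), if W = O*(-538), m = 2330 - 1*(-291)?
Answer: -8608/7013 ≈ -1.2274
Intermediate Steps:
m = 2621 (m = 2330 + 291 = 2621)
O = 16 (O = (-4)² = 16)
W = -8608 (W = 16*(-538) = -8608)
W/(m + (2381 + 2011)) = -8608/(2621 + (2381 + 2011)) = -8608/(2621 + 4392) = -8608/7013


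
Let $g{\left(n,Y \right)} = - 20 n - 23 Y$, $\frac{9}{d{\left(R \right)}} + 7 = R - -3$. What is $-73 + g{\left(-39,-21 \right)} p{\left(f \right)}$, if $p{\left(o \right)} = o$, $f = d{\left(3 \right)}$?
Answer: $-11440$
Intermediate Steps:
$d{\left(R \right)} = \frac{9}{-4 + R}$ ($d{\left(R \right)} = \frac{9}{-7 + \left(R - -3\right)} = \frac{9}{-7 + \left(R + 3\right)} = \frac{9}{-7 + \left(3 + R\right)} = \frac{9}{-4 + R}$)
$f = -9$ ($f = \frac{9}{-4 + 3} = \frac{9}{-1} = 9 \left(-1\right) = -9$)
$g{\left(n,Y \right)} = - 23 Y - 20 n$
$-73 + g{\left(-39,-21 \right)} p{\left(f \right)} = -73 + \left(\left(-23\right) \left(-21\right) - -780\right) \left(-9\right) = -73 + \left(483 + 780\right) \left(-9\right) = -73 + 1263 \left(-9\right) = -73 - 11367 = -11440$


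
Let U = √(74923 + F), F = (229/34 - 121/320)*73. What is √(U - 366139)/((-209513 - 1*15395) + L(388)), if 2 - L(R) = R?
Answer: -I*√(42325668400 - 170*√34858982715)/76599960 ≈ -0.0026848*I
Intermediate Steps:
L(R) = 2 - R
F = 2524559/5440 (F = (229*(1/34) - 121*1/320)*73 = (229/34 - 121/320)*73 = (34583/5440)*73 = 2524559/5440 ≈ 464.07)
U = √34858982715/680 (U = √(74923 + 2524559/5440) = √(410105679/5440) = √34858982715/680 ≈ 274.57)
√(U - 366139)/((-209513 - 1*15395) + L(388)) = √(√34858982715/680 - 366139)/((-209513 - 1*15395) + (2 - 1*388)) = √(-366139 + √34858982715/680)/((-209513 - 15395) + (2 - 388)) = √(-366139 + √34858982715/680)/(-224908 - 386) = √(-366139 + √34858982715/680)/(-225294) = √(-366139 + √34858982715/680)*(-1/225294) = -√(-366139 + √34858982715/680)/225294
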